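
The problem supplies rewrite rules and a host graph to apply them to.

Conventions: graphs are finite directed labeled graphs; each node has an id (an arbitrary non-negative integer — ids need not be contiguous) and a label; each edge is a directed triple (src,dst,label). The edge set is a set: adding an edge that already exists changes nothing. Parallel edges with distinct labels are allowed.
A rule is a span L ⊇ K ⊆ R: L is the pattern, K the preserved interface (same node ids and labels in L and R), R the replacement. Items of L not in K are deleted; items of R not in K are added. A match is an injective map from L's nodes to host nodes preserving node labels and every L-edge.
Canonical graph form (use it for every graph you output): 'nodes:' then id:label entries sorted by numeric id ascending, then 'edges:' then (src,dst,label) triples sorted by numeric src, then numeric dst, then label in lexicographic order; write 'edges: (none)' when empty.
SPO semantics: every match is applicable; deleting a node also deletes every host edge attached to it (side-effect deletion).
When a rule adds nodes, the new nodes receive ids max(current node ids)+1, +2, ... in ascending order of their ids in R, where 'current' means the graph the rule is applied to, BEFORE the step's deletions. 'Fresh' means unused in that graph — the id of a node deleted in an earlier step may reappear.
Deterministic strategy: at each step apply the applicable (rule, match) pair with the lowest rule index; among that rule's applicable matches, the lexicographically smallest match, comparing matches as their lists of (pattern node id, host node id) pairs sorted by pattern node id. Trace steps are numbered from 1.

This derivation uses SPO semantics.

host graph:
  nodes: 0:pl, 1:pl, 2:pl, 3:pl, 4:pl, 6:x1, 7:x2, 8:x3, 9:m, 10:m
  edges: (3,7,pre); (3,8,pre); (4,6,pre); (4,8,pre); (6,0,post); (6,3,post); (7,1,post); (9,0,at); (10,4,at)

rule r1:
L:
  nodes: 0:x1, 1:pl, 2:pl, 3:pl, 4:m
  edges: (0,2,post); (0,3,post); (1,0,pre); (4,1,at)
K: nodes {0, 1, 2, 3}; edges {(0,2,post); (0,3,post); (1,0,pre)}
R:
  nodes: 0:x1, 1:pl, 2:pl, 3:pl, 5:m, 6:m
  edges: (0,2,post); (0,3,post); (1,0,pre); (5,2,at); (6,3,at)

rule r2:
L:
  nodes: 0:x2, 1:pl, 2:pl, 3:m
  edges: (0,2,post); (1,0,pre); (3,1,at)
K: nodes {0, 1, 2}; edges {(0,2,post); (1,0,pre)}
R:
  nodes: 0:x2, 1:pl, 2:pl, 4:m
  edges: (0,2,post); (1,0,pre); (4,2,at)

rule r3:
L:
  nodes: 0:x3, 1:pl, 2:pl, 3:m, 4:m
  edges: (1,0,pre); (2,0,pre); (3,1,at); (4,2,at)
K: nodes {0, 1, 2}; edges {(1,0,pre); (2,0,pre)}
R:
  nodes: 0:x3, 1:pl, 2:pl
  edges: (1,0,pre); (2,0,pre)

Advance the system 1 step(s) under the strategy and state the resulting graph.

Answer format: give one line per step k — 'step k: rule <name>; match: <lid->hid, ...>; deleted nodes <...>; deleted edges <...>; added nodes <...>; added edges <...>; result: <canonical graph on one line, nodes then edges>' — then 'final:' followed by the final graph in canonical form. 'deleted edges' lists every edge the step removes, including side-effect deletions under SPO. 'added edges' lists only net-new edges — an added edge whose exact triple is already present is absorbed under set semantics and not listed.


step 1: rule r1; match: 0->6, 1->4, 2->0, 3->3, 4->10; deleted nodes 10; deleted edges (10,4,at); added nodes 11, 12; added edges (11,0,at); (12,3,at); result: nodes: 0:pl, 1:pl, 2:pl, 3:pl, 4:pl, 6:x1, 7:x2, 8:x3, 9:m, 11:m, 12:m edges: (3,7,pre); (3,8,pre); (4,6,pre); (4,8,pre); (6,0,post); (6,3,post); (7,1,post); (9,0,at); (11,0,at); (12,3,at)
final:
nodes: 0:pl, 1:pl, 2:pl, 3:pl, 4:pl, 6:x1, 7:x2, 8:x3, 9:m, 11:m, 12:m
edges: (3,7,pre); (3,8,pre); (4,6,pre); (4,8,pre); (6,0,post); (6,3,post); (7,1,post); (9,0,at); (11,0,at); (12,3,at)


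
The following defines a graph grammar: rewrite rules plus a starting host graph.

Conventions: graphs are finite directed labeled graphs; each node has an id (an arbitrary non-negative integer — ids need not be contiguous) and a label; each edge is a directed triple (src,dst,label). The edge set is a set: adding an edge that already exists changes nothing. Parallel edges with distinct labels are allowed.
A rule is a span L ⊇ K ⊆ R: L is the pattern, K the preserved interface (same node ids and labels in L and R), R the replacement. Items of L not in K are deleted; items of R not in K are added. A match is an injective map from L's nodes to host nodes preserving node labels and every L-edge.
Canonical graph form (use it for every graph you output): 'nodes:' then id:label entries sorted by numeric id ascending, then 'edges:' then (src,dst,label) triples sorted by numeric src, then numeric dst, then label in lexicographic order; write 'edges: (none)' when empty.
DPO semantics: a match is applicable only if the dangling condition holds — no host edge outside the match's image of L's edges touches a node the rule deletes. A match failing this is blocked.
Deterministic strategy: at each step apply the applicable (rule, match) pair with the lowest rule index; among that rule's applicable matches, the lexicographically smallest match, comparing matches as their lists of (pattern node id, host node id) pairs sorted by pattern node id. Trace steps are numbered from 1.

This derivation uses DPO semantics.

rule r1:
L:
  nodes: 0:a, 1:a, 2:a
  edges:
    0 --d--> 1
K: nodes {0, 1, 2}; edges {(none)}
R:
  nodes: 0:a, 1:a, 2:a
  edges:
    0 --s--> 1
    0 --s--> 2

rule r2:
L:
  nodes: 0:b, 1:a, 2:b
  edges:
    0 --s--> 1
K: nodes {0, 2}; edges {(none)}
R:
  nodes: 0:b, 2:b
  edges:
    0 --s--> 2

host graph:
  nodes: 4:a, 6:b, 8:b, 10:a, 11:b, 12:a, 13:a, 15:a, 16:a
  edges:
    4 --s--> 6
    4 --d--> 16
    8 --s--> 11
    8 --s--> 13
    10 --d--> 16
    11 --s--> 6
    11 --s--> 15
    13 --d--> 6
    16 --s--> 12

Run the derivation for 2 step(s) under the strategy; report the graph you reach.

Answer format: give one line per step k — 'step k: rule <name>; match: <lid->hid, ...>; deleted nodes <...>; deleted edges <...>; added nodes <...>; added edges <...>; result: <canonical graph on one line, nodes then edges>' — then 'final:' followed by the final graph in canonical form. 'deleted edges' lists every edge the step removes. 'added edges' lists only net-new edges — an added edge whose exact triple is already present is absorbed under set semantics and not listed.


step 1: rule r1; match: 0->4, 1->16, 2->10; deleted nodes (none); deleted edges (4,16,d); added nodes (none); added edges (4,10,s); (4,16,s); result: nodes: 4:a, 6:b, 8:b, 10:a, 11:b, 12:a, 13:a, 15:a, 16:a edges: (4,6,s); (4,10,s); (4,16,s); (8,11,s); (8,13,s); (10,16,d); (11,6,s); (11,15,s); (13,6,d); (16,12,s)
step 2: rule r1; match: 0->10, 1->16, 2->4; deleted nodes (none); deleted edges (10,16,d); added nodes (none); added edges (10,4,s); (10,16,s); result: nodes: 4:a, 6:b, 8:b, 10:a, 11:b, 12:a, 13:a, 15:a, 16:a edges: (4,6,s); (4,10,s); (4,16,s); (8,11,s); (8,13,s); (10,4,s); (10,16,s); (11,6,s); (11,15,s); (13,6,d); (16,12,s)
final:
nodes: 4:a, 6:b, 8:b, 10:a, 11:b, 12:a, 13:a, 15:a, 16:a
edges: (4,6,s); (4,10,s); (4,16,s); (8,11,s); (8,13,s); (10,4,s); (10,16,s); (11,6,s); (11,15,s); (13,6,d); (16,12,s)


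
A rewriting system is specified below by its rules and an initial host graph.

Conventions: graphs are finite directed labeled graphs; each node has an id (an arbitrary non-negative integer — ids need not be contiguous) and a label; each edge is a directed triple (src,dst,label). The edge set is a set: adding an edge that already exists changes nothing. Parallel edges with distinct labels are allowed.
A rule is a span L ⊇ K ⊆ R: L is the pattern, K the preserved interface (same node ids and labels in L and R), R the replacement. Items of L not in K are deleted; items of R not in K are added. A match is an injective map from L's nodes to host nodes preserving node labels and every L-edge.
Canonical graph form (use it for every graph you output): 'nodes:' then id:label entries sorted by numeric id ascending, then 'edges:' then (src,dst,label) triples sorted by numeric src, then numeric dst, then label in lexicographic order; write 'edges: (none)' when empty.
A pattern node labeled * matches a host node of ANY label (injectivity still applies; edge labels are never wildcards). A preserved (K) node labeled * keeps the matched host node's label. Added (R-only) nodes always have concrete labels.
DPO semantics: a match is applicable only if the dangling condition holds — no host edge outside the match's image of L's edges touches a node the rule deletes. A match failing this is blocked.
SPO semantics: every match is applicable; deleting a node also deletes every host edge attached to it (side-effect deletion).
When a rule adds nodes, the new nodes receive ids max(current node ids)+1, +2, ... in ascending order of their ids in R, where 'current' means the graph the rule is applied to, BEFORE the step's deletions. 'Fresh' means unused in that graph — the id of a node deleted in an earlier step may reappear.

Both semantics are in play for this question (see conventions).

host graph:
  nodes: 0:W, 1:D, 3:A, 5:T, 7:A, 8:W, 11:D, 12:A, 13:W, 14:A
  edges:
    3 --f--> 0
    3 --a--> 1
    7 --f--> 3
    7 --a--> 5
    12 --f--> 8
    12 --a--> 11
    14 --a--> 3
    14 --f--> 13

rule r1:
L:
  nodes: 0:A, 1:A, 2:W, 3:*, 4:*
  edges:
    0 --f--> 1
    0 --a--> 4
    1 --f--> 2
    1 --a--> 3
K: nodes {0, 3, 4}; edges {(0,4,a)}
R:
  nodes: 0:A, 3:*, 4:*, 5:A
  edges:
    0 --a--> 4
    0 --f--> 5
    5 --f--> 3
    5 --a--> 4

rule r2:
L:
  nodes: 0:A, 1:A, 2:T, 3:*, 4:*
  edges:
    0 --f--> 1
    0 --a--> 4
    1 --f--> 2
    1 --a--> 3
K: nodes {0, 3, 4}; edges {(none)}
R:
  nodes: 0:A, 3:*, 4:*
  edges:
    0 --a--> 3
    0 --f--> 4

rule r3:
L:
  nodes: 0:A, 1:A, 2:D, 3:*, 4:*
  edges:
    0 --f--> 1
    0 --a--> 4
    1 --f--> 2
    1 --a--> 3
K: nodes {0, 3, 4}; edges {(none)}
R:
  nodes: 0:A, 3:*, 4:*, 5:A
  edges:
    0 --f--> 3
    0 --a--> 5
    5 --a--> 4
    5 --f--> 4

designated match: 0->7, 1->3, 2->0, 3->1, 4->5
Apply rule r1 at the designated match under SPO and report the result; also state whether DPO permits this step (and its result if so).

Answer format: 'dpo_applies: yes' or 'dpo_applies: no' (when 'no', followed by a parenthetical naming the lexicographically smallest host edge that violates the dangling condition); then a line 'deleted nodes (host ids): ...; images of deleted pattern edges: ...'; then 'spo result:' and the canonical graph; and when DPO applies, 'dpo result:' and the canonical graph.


dpo_applies: no
(the rule deletes node 3, which keeps host edge (14,3,a) outside the match image — the dangling condition fails, DPO blocks; SPO proceeds and side-deletes such edges)
deleted nodes (host ids): 0, 3; images of deleted pattern edges: (3,0,f); (3,1,a); (7,3,f)
spo result:
nodes: 1:D, 5:T, 7:A, 8:W, 11:D, 12:A, 13:W, 14:A, 15:A
edges: (7,5,a); (7,15,f); (12,8,f); (12,11,a); (14,13,f); (15,1,f); (15,5,a)


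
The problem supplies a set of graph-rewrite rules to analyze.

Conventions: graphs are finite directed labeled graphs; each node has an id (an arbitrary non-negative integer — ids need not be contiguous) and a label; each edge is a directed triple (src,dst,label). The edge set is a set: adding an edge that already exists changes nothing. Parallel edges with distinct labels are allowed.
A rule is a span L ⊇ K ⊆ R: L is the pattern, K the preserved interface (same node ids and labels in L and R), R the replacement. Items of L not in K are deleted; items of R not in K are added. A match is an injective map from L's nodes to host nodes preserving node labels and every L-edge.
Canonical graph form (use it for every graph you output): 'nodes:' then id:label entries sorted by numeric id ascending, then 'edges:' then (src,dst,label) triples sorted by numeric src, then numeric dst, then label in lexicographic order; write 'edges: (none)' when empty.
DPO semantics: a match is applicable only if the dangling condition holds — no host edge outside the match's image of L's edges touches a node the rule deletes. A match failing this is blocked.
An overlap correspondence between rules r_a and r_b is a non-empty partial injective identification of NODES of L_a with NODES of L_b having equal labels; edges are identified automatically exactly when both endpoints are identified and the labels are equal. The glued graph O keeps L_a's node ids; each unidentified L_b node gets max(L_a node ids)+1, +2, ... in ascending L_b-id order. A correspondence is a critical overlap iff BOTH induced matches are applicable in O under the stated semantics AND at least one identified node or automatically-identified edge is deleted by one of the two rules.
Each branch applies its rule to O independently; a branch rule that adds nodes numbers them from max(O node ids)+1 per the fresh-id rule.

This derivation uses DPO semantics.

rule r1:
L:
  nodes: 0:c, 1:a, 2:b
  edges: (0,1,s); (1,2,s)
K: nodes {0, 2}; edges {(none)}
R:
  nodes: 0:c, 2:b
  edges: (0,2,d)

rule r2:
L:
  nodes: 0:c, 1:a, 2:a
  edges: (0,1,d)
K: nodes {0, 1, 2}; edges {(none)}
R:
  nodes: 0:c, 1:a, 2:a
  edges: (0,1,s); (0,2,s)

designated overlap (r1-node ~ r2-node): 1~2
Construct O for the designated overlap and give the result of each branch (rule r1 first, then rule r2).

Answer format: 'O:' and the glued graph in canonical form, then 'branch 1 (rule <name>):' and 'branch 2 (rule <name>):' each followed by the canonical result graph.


O:
nodes: 0:c, 1:a, 2:b, 3:c, 4:a
edges: (0,1,s); (1,2,s); (3,4,d)
branch 1 (rule r1):
nodes: 0:c, 2:b, 3:c, 4:a
edges: (0,2,d); (3,4,d)
branch 2 (rule r2):
nodes: 0:c, 1:a, 2:b, 3:c, 4:a
edges: (0,1,s); (1,2,s); (3,1,s); (3,4,s)


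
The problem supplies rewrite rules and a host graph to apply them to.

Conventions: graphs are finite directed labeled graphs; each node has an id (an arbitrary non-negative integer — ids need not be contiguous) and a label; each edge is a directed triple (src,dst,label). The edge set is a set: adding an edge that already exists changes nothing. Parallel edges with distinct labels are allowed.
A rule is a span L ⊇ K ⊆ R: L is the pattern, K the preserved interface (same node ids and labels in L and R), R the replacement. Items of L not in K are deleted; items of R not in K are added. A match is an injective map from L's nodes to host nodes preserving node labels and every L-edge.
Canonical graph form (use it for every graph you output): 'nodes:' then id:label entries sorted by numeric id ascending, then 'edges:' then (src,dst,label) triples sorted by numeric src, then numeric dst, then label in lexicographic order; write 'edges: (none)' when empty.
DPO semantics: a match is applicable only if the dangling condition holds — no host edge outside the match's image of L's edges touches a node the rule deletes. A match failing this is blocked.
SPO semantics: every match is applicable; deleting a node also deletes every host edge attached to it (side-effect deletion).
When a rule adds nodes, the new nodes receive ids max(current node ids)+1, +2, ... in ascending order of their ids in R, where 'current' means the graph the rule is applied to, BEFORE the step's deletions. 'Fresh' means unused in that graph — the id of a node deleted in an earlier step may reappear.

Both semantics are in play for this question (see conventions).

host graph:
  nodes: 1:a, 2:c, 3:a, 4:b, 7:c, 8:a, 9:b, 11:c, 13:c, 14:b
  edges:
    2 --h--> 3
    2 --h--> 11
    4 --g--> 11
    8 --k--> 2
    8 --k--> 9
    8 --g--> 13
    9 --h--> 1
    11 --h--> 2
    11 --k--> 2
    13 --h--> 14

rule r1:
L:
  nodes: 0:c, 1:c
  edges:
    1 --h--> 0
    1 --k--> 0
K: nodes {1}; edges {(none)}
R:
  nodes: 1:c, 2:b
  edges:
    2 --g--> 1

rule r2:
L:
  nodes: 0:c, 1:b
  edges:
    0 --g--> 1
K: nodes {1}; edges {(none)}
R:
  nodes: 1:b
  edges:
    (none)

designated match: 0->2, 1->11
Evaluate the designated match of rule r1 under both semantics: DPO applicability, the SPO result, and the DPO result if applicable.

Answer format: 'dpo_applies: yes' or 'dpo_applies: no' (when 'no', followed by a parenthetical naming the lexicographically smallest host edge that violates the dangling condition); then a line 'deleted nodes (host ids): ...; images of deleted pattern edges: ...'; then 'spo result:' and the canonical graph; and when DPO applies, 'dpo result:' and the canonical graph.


dpo_applies: no
(the rule deletes node 2, which keeps host edge (2,3,h) outside the match image — the dangling condition fails, DPO blocks; SPO proceeds and side-deletes such edges)
deleted nodes (host ids): 2; images of deleted pattern edges: (11,2,h); (11,2,k)
spo result:
nodes: 1:a, 3:a, 4:b, 7:c, 8:a, 9:b, 11:c, 13:c, 14:b, 15:b
edges: (4,11,g); (8,9,k); (8,13,g); (9,1,h); (13,14,h); (15,11,g)


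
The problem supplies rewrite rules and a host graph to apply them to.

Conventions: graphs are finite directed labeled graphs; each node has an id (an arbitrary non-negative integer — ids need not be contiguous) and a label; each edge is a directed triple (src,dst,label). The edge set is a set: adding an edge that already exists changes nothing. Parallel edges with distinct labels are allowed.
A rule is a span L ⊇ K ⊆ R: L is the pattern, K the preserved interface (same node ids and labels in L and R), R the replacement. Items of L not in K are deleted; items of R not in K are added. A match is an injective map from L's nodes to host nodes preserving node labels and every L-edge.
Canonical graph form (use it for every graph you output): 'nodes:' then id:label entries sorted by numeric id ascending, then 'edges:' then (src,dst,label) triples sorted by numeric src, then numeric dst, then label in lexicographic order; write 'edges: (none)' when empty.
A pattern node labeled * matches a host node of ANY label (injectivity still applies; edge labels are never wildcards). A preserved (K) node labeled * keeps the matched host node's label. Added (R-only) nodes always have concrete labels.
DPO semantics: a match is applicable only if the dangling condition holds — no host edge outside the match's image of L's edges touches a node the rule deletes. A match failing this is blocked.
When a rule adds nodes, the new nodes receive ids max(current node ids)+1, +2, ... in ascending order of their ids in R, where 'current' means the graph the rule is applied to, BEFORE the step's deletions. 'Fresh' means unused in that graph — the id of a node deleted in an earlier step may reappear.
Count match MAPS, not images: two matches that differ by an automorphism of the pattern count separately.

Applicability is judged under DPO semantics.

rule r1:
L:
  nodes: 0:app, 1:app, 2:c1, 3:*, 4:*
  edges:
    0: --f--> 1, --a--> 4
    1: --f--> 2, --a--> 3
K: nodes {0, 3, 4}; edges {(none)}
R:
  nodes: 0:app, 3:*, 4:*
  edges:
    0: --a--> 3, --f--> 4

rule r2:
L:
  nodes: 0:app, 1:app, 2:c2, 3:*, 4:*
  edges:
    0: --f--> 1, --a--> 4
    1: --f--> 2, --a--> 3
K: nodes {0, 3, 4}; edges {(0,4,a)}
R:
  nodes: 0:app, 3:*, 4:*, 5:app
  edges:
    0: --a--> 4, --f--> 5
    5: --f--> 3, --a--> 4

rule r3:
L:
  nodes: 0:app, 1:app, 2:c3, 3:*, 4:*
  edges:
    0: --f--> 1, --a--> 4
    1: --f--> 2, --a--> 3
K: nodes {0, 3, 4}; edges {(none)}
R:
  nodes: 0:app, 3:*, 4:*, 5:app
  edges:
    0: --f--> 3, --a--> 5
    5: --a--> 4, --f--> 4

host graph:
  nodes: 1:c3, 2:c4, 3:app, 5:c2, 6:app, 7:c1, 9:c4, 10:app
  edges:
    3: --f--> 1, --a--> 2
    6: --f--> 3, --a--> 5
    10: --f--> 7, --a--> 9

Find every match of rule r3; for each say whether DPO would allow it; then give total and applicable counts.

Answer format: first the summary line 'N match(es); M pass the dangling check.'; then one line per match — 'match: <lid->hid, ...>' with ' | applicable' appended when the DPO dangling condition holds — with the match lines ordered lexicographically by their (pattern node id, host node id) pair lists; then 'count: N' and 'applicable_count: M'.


1 match(es); 1 pass the dangling check.
match: 0->6, 1->3, 2->1, 3->2, 4->5 | applicable
count: 1
applicable_count: 1


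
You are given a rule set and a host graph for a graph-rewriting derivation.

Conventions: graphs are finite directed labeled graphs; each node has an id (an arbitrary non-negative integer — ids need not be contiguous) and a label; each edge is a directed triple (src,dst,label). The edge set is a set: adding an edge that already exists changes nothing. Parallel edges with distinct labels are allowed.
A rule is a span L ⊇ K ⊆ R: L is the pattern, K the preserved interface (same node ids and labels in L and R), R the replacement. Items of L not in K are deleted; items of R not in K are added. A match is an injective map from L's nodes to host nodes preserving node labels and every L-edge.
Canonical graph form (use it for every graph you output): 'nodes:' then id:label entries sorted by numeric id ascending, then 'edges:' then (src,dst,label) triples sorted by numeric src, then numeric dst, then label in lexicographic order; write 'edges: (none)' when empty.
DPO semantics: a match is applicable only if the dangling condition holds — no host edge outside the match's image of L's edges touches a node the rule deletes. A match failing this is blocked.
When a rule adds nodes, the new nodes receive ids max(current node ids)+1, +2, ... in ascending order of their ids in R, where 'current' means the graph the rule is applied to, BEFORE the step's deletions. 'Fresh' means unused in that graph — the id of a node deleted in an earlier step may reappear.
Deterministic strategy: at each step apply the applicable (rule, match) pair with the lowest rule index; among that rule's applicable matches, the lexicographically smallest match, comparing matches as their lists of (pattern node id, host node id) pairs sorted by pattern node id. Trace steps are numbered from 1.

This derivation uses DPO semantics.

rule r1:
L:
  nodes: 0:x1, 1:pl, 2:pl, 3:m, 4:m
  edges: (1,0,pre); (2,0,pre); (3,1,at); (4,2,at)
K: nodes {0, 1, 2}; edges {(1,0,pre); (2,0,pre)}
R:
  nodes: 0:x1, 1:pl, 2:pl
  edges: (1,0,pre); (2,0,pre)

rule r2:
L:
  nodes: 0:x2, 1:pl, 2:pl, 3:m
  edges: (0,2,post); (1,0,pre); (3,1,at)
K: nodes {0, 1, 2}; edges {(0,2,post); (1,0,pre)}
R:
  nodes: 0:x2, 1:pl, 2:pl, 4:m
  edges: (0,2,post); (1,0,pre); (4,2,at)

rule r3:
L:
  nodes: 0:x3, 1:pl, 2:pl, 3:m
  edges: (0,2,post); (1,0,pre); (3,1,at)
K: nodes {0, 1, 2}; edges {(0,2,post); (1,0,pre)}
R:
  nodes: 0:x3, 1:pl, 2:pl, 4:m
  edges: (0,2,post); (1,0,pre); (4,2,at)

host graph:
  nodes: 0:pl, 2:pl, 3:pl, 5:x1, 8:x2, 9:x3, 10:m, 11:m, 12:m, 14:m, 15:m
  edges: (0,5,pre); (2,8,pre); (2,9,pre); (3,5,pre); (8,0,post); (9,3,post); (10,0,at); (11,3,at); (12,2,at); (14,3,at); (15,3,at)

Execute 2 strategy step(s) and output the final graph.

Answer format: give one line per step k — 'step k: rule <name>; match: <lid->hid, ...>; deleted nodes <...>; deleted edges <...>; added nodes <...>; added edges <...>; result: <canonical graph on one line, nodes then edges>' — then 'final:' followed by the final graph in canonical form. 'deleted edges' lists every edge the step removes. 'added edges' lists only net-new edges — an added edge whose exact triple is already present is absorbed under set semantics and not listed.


step 1: rule r1; match: 0->5, 1->0, 2->3, 3->10, 4->11; deleted nodes 10, 11; deleted edges (10,0,at); (11,3,at); added nodes (none); added edges (none); result: nodes: 0:pl, 2:pl, 3:pl, 5:x1, 8:x2, 9:x3, 12:m, 14:m, 15:m edges: (0,5,pre); (2,8,pre); (2,9,pre); (3,5,pre); (8,0,post); (9,3,post); (12,2,at); (14,3,at); (15,3,at)
step 2: rule r2; match: 0->8, 1->2, 2->0, 3->12; deleted nodes 12; deleted edges (12,2,at); added nodes 16; added edges (16,0,at); result: nodes: 0:pl, 2:pl, 3:pl, 5:x1, 8:x2, 9:x3, 14:m, 15:m, 16:m edges: (0,5,pre); (2,8,pre); (2,9,pre); (3,5,pre); (8,0,post); (9,3,post); (14,3,at); (15,3,at); (16,0,at)
final:
nodes: 0:pl, 2:pl, 3:pl, 5:x1, 8:x2, 9:x3, 14:m, 15:m, 16:m
edges: (0,5,pre); (2,8,pre); (2,9,pre); (3,5,pre); (8,0,post); (9,3,post); (14,3,at); (15,3,at); (16,0,at)


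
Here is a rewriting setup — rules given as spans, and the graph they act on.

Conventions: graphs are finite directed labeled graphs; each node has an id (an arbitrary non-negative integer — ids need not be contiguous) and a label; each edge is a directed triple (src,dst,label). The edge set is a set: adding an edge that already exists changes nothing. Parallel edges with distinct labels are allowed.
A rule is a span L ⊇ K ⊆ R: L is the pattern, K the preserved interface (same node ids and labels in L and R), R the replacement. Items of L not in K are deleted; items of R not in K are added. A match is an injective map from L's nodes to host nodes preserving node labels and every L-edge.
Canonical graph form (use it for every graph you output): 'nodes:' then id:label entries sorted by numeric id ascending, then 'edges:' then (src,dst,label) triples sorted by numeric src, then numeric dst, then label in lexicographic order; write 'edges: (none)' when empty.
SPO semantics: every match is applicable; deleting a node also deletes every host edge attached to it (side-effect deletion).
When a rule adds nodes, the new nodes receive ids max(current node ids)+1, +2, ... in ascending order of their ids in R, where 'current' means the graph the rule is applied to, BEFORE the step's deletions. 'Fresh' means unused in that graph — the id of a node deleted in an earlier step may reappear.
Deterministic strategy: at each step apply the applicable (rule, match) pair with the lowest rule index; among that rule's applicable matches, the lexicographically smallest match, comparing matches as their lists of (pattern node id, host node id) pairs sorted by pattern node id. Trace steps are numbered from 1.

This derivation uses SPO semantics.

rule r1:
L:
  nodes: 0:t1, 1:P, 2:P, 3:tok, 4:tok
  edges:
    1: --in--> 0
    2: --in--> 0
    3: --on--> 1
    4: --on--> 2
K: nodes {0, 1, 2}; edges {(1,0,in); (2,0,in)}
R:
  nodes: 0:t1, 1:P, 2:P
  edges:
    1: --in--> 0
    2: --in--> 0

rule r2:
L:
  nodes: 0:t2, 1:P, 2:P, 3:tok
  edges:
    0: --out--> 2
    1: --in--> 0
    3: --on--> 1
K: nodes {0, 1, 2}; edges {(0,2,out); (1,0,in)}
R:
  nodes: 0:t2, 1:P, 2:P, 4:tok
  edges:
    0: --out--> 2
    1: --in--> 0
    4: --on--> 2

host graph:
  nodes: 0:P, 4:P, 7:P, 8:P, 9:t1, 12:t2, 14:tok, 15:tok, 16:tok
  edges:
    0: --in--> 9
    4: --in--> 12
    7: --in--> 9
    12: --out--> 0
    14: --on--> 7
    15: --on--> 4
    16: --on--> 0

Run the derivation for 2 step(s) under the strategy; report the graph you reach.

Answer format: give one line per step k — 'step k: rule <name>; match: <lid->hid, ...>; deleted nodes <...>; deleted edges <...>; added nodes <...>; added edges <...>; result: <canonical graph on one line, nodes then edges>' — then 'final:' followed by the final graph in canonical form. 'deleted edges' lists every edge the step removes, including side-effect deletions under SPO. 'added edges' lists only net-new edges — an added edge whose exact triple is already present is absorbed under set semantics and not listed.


step 1: rule r1; match: 0->9, 1->0, 2->7, 3->16, 4->14; deleted nodes 14, 16; deleted edges (14,7,on); (16,0,on); added nodes (none); added edges (none); result: nodes: 0:P, 4:P, 7:P, 8:P, 9:t1, 12:t2, 15:tok edges: (0,9,in); (4,12,in); (7,9,in); (12,0,out); (15,4,on)
step 2: rule r2; match: 0->12, 1->4, 2->0, 3->15; deleted nodes 15; deleted edges (15,4,on); added nodes 16; added edges (16,0,on); result: nodes: 0:P, 4:P, 7:P, 8:P, 9:t1, 12:t2, 16:tok edges: (0,9,in); (4,12,in); (7,9,in); (12,0,out); (16,0,on)
final:
nodes: 0:P, 4:P, 7:P, 8:P, 9:t1, 12:t2, 16:tok
edges: (0,9,in); (4,12,in); (7,9,in); (12,0,out); (16,0,on)


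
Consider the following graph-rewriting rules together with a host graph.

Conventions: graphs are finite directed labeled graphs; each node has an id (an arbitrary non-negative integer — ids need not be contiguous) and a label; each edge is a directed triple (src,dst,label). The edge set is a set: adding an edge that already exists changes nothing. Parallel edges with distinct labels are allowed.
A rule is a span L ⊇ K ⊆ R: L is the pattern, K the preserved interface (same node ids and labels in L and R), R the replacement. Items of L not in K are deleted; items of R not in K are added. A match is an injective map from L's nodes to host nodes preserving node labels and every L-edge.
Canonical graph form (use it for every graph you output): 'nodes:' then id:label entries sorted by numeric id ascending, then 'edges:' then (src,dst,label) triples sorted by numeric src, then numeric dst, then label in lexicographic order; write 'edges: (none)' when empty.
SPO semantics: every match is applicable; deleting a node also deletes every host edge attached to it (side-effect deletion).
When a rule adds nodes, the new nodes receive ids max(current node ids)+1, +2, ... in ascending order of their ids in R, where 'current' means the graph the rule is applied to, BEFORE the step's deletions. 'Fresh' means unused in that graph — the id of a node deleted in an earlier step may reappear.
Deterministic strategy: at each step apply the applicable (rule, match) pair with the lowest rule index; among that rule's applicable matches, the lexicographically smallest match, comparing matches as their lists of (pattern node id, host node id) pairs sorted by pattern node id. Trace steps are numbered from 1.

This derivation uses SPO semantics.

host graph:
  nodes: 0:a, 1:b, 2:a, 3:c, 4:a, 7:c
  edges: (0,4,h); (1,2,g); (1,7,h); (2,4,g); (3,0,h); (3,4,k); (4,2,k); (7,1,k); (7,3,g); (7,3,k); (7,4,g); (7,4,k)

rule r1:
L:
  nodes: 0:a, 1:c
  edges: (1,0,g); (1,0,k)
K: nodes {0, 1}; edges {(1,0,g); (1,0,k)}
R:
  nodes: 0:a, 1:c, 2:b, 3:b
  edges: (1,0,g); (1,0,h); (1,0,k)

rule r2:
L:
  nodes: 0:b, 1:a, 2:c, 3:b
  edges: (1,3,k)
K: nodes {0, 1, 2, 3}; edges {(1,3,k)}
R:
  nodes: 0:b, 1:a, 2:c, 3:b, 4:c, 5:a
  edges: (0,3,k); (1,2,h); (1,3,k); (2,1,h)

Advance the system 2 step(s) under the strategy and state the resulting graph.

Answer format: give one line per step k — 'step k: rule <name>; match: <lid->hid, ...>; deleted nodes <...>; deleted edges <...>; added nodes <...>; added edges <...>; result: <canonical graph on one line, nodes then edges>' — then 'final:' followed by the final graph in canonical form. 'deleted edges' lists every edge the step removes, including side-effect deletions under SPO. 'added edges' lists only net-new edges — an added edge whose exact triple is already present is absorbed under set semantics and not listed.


step 1: rule r1; match: 0->4, 1->7; deleted nodes (none); deleted edges (none); added nodes 8, 9; added edges (7,4,h); result: nodes: 0:a, 1:b, 2:a, 3:c, 4:a, 7:c, 8:b, 9:b edges: (0,4,h); (1,2,g); (1,7,h); (2,4,g); (3,0,h); (3,4,k); (4,2,k); (7,1,k); (7,3,g); (7,3,k); (7,4,g); (7,4,h); (7,4,k)
step 2: rule r1; match: 0->4, 1->7; deleted nodes (none); deleted edges (none); added nodes 10, 11; added edges (none); result: nodes: 0:a, 1:b, 2:a, 3:c, 4:a, 7:c, 8:b, 9:b, 10:b, 11:b edges: (0,4,h); (1,2,g); (1,7,h); (2,4,g); (3,0,h); (3,4,k); (4,2,k); (7,1,k); (7,3,g); (7,3,k); (7,4,g); (7,4,h); (7,4,k)
final:
nodes: 0:a, 1:b, 2:a, 3:c, 4:a, 7:c, 8:b, 9:b, 10:b, 11:b
edges: (0,4,h); (1,2,g); (1,7,h); (2,4,g); (3,0,h); (3,4,k); (4,2,k); (7,1,k); (7,3,g); (7,3,k); (7,4,g); (7,4,h); (7,4,k)


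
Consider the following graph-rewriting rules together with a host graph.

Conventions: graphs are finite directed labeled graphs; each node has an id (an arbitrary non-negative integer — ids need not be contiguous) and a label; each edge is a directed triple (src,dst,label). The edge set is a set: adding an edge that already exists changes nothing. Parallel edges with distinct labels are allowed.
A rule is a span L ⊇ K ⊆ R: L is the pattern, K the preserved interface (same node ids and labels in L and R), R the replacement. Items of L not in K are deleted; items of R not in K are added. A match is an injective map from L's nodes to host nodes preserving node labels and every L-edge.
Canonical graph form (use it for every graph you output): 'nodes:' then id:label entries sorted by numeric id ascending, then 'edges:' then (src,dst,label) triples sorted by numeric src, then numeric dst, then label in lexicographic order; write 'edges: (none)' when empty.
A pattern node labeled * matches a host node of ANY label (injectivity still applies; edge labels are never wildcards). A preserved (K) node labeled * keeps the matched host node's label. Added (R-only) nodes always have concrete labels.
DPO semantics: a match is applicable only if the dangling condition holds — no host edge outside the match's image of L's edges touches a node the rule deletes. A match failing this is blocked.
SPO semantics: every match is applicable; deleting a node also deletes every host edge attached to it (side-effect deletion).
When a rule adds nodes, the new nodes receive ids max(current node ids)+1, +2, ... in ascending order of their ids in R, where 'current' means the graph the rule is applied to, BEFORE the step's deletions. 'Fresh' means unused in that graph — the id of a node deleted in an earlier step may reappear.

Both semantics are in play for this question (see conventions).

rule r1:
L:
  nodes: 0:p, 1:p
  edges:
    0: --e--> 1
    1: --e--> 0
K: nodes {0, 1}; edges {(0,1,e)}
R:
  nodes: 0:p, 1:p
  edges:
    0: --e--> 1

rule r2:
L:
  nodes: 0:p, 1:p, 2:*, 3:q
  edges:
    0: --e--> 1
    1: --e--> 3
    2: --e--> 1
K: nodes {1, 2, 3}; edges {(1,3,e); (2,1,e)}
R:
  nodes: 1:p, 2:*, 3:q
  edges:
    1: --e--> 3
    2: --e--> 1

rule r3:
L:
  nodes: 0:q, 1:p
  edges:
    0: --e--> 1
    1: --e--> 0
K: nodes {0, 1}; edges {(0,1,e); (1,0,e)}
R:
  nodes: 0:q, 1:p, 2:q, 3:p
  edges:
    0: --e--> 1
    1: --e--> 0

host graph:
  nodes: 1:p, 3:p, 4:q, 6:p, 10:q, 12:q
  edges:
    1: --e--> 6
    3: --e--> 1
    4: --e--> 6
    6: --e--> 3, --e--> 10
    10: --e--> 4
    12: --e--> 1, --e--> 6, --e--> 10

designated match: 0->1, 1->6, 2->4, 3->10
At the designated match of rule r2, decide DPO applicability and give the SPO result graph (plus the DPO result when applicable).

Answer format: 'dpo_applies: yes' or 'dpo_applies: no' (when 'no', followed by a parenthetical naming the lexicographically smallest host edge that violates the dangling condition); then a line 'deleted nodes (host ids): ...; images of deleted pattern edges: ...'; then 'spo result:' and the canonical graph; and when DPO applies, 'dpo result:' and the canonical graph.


dpo_applies: no
(the rule deletes node 1, which keeps host edge (3,1,e) outside the match image — the dangling condition fails, DPO blocks; SPO proceeds and side-deletes such edges)
deleted nodes (host ids): 1; images of deleted pattern edges: (1,6,e)
spo result:
nodes: 3:p, 4:q, 6:p, 10:q, 12:q
edges: (4,6,e); (6,3,e); (6,10,e); (10,4,e); (12,6,e); (12,10,e)


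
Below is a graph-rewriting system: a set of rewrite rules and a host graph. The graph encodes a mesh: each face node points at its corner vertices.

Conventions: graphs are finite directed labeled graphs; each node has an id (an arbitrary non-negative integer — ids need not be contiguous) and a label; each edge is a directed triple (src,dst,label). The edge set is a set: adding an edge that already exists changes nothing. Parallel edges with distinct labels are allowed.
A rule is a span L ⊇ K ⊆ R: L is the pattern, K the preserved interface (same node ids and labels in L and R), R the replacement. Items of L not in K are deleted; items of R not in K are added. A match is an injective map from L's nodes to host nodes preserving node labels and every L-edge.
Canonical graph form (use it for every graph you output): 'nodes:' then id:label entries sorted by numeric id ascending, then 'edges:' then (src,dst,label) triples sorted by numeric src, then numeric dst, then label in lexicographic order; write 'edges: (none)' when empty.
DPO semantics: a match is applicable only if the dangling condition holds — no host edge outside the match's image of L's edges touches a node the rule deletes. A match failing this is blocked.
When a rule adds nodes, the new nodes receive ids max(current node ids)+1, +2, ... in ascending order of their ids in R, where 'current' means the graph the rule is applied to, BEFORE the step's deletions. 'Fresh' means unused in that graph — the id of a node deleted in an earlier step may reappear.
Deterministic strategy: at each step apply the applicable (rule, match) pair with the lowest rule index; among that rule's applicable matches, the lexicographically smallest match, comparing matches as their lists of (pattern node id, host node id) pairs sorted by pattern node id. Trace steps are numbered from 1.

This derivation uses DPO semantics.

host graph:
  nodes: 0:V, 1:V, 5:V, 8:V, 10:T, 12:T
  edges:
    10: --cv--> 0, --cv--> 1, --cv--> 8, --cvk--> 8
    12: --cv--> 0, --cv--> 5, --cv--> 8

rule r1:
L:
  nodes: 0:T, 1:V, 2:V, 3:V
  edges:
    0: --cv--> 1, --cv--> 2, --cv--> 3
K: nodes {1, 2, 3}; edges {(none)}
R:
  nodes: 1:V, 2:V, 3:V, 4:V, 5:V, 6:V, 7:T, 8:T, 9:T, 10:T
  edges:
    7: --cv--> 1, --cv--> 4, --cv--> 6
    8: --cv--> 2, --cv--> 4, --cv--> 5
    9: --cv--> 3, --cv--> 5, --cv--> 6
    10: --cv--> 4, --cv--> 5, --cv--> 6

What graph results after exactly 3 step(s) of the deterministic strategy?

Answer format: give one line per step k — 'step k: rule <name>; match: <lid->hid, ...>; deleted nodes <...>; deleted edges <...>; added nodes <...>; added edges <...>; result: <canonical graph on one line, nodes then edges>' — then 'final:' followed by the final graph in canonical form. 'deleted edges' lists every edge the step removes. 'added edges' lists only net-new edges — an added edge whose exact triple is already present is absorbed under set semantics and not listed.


step 1: rule r1; match: 0->12, 1->0, 2->5, 3->8; deleted nodes 12; deleted edges (12,0,cv); (12,5,cv); (12,8,cv); added nodes 13, 14, 15, 16, 17, 18, 19; added edges (16,0,cv); (16,13,cv); (16,15,cv); (17,5,cv); (17,13,cv); (17,14,cv); (18,8,cv); (18,14,cv); (18,15,cv); (19,13,cv); (19,14,cv); (19,15,cv); result: nodes: 0:V, 1:V, 5:V, 8:V, 10:T, 13:V, 14:V, 15:V, 16:T, 17:T, 18:T, 19:T edges: (10,0,cv); (10,1,cv); (10,8,cv); (10,8,cvk); (16,0,cv); (16,13,cv); (16,15,cv); (17,5,cv); (17,13,cv); (17,14,cv); (18,8,cv); (18,14,cv); (18,15,cv); (19,13,cv); (19,14,cv); (19,15,cv)
step 2: rule r1; match: 0->16, 1->0, 2->13, 3->15; deleted nodes 16; deleted edges (16,0,cv); (16,13,cv); (16,15,cv); added nodes 20, 21, 22, 23, 24, 25, 26; added edges (23,0,cv); (23,20,cv); (23,22,cv); (24,13,cv); (24,20,cv); (24,21,cv); (25,15,cv); (25,21,cv); (25,22,cv); (26,20,cv); (26,21,cv); (26,22,cv); result: nodes: 0:V, 1:V, 5:V, 8:V, 10:T, 13:V, 14:V, 15:V, 17:T, 18:T, 19:T, 20:V, 21:V, 22:V, 23:T, 24:T, 25:T, 26:T edges: (10,0,cv); (10,1,cv); (10,8,cv); (10,8,cvk); (17,5,cv); (17,13,cv); (17,14,cv); (18,8,cv); (18,14,cv); (18,15,cv); (19,13,cv); (19,14,cv); (19,15,cv); (23,0,cv); (23,20,cv); (23,22,cv); (24,13,cv); (24,20,cv); (24,21,cv); (25,15,cv); (25,21,cv); (25,22,cv); (26,20,cv); (26,21,cv); (26,22,cv)
step 3: rule r1; match: 0->17, 1->5, 2->13, 3->14; deleted nodes 17; deleted edges (17,5,cv); (17,13,cv); (17,14,cv); added nodes 27, 28, 29, 30, 31, 32, 33; added edges (30,5,cv); (30,27,cv); (30,29,cv); (31,13,cv); (31,27,cv); (31,28,cv); (32,14,cv); (32,28,cv); (32,29,cv); (33,27,cv); (33,28,cv); (33,29,cv); result: nodes: 0:V, 1:V, 5:V, 8:V, 10:T, 13:V, 14:V, 15:V, 18:T, 19:T, 20:V, 21:V, 22:V, 23:T, 24:T, 25:T, 26:T, 27:V, 28:V, 29:V, 30:T, 31:T, 32:T, 33:T edges: (10,0,cv); (10,1,cv); (10,8,cv); (10,8,cvk); (18,8,cv); (18,14,cv); (18,15,cv); (19,13,cv); (19,14,cv); (19,15,cv); (23,0,cv); (23,20,cv); (23,22,cv); (24,13,cv); (24,20,cv); (24,21,cv); (25,15,cv); (25,21,cv); (25,22,cv); (26,20,cv); (26,21,cv); (26,22,cv); (30,5,cv); (30,27,cv); (30,29,cv); (31,13,cv); (31,27,cv); (31,28,cv); (32,14,cv); (32,28,cv); (32,29,cv); (33,27,cv); (33,28,cv); (33,29,cv)
final:
nodes: 0:V, 1:V, 5:V, 8:V, 10:T, 13:V, 14:V, 15:V, 18:T, 19:T, 20:V, 21:V, 22:V, 23:T, 24:T, 25:T, 26:T, 27:V, 28:V, 29:V, 30:T, 31:T, 32:T, 33:T
edges: (10,0,cv); (10,1,cv); (10,8,cv); (10,8,cvk); (18,8,cv); (18,14,cv); (18,15,cv); (19,13,cv); (19,14,cv); (19,15,cv); (23,0,cv); (23,20,cv); (23,22,cv); (24,13,cv); (24,20,cv); (24,21,cv); (25,15,cv); (25,21,cv); (25,22,cv); (26,20,cv); (26,21,cv); (26,22,cv); (30,5,cv); (30,27,cv); (30,29,cv); (31,13,cv); (31,27,cv); (31,28,cv); (32,14,cv); (32,28,cv); (32,29,cv); (33,27,cv); (33,28,cv); (33,29,cv)
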